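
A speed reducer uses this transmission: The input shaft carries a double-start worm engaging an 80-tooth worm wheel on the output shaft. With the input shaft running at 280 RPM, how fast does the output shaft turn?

Worm: ratio = 80/2 = 40, so the output shaft turns at 280 / 40 = 7 RPM.

7 RPM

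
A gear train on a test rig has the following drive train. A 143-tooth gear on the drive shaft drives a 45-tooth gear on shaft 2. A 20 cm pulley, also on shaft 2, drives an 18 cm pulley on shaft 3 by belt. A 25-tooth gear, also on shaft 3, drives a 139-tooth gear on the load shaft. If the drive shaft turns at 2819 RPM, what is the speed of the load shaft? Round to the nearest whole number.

1790 RPM

the drive shaft → shaft 2 (gear mesh, 45/143): 2819 ÷ 0.31469 = 8958.2 RPM
shaft 2 → shaft 3 (belt, 18/20): 8958.2 ÷ 0.9 = 9953.5 RPM
shaft 3 → the load shaft (gear mesh, 139/25): 9953.5 ÷ 5.56 = 1790.2 RPM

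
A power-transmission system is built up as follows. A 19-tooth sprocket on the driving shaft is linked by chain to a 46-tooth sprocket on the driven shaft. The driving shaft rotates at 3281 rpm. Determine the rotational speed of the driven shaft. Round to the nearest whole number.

1355 rpm

chain 46/19 = 2.4211 → 3281/2.4211 = 1355.2 rpm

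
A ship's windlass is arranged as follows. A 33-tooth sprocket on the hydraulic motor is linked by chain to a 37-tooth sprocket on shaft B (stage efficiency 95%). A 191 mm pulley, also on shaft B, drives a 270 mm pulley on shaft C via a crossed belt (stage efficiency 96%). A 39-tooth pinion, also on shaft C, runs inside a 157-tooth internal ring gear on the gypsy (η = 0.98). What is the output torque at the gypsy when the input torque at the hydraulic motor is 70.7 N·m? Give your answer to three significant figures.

After the chain (37/33): 70.7 × 1.1212 × 0.95 = 75.306 N·m
After the belt (270/191): 75.306 × 1.4136 × 0.96 = 102.2 N·m
After the internal gear (157/39): 102.2 × 4.0256 × 0.98 = 403.17 N·m

403 N·m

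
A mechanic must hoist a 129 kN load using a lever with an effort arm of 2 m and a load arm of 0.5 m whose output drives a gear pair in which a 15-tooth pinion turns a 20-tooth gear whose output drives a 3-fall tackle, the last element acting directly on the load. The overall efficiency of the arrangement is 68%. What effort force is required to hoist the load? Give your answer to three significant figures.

Lever MA = effort arm / load arm = 2/0.5 = 4.
Gear pair MA = 20/15 = 1.3333.
Block-and-tackle MA = number of supporting rope parts = 3.
Combined ideal MA = 4 × 1.3333 × 3 = 16.
Actual MA = 16 × 0.68 = 10.88.
Effort = load / actual MA = 129 / 10.88 = 11.857 kN.

11.9 kN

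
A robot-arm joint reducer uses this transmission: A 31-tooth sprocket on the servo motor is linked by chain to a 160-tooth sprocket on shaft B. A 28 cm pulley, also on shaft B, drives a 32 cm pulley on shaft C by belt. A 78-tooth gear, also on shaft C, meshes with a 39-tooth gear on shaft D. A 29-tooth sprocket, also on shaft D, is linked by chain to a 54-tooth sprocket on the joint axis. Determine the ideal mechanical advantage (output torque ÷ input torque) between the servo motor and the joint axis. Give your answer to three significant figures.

Each stage contributes driven/driver: chain 160/31 = 5.1613, belt 32/28 = 1.1429, gear mesh 39/78 = 0.5, chain 54/29 = 1.8621.
Overall: 5.1613 × 1.1429 × 0.5 × 1.8621 = 5.4918.

5.49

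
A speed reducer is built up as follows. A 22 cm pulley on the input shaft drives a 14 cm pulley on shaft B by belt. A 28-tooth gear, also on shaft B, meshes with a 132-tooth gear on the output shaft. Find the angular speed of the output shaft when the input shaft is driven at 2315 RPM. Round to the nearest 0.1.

771.7 RPM

Belt: ratio = 14/22 = 0.63636, so shaft B turns at 2315 / 0.63636 = 3637.9 RPM.
Gear mesh: ratio = 132/28 = 4.7143, so the output shaft turns at 3637.9 / 4.7143 = 771.67 RPM.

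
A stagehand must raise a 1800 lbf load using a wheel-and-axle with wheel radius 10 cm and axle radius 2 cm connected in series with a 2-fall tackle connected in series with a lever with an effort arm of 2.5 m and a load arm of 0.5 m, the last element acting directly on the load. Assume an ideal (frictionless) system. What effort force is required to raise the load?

Wheel-and-axle MA = R/r = 10/2 = 5.
Block-and-tackle MA = number of supporting rope parts = 2.
Lever MA = effort arm / load arm = 2.5/0.5 = 5.
Combined ideal MA = 5 × 2 × 5 = 50.
Effort = load / MA = 1800 / 50 = 36 lbf.

36 lbf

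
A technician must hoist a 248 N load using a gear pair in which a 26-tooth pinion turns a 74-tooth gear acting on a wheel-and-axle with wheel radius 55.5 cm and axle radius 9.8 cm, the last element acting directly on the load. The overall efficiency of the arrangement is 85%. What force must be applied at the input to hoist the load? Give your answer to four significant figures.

18.10 N

Gear pair MA = 74/26 = 2.8462.
Wheel-and-axle MA = R/r = 55.5/9.8 = 5.6633.
Combined ideal MA = 2.8462 × 5.6633 = 16.119.
Actual MA = 16.119 × 0.85 = 13.701.
Effort = load / actual MA = 248 / 13.701 = 18.101 N.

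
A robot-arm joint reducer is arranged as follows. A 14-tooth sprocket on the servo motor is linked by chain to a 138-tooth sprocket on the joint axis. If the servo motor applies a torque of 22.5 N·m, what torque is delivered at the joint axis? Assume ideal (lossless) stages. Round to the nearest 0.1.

221.8 N·m

Chain: ratio = 138/14 = 9.8571; torque at the joint axis = 22.5 × 9.8571 = 221.79 N·m.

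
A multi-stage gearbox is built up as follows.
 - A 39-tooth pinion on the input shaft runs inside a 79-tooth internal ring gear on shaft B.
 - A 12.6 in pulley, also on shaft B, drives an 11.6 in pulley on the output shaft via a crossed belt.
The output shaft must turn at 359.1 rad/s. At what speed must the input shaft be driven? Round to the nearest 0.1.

Overall ratio R = 2.0256 × 0.92063 = 1.8649.
Required input speed = output speed × R = 359.1 × 1.8649 = 669.68 rad/s.

669.7 rad/s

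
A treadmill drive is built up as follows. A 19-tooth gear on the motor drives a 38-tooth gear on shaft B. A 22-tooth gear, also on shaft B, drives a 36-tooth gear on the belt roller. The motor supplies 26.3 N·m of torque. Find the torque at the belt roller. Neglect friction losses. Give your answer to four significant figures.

86.07 N·m

Gear mesh: ratio = 38/19 = 2; torque at shaft B = 26.3 × 2 = 52.6 N·m.
Gear mesh: ratio = 36/22 = 1.6364; torque at the belt roller = 52.6 × 1.6364 = 86.073 N·m.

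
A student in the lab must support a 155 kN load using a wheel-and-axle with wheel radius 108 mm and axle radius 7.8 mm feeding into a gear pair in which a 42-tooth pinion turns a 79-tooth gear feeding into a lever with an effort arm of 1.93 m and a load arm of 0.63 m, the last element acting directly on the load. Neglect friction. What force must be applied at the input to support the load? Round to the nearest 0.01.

Wheel-and-axle MA = R/r = 108/7.8 = 13.846.
Gear pair MA = 79/42 = 1.881.
Lever MA = effort arm / load arm = 1.93/0.63 = 3.0635.
Combined ideal MA = 13.846 × 1.881 × 3.0635 = 79.785.
Effort = load / MA = 155 / 79.785 = 1.9427 kN.

1.94 kN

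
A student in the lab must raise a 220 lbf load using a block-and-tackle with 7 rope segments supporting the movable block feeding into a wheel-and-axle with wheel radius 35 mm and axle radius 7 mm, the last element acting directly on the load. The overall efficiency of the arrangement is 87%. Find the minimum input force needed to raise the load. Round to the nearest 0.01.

Block-and-tackle MA = number of supporting rope parts = 7.
Wheel-and-axle MA = R/r = 35/7 = 5.
Combined ideal MA = 7 × 5 = 35.
Actual MA = 35 × 0.87 = 30.45.
Effort = load / actual MA = 220 / 30.45 = 7.225 lbf.

7.22 lbf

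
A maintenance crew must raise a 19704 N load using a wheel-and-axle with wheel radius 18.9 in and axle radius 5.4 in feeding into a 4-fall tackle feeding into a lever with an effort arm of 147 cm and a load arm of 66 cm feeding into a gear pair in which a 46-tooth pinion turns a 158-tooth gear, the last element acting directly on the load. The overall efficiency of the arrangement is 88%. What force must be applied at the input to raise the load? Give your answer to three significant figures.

Wheel-and-axle MA = R/r = 18.9/5.4 = 3.5.
Block-and-tackle MA = number of supporting rope parts = 4.
Lever MA = effort arm / load arm = 147/66 = 2.2273.
Gear pair MA = 158/46 = 3.4348.
Combined ideal MA = 3.5 × 4 × 2.2273 × 3.4348 = 107.1.
Actual MA = 107.1 × 0.88 = 94.25.
Effort = load / actual MA = 19704 / 94.25 = 209.06 N.

209 N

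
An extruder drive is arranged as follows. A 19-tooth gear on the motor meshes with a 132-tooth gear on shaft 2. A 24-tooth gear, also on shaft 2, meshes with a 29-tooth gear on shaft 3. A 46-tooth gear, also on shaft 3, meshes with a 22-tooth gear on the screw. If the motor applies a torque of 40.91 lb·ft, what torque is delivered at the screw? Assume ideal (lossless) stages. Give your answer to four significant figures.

Gear mesh: ratio = 132/19 = 6.9474; torque at shaft 2 = 40.91 × 6.9474 = 284.22 lb·ft.
Gear mesh: ratio = 29/24 = 1.2083; torque at shaft 3 = 284.22 × 1.2083 = 343.43 lb·ft.
Gear mesh: ratio = 22/46 = 0.47826; torque at the screw = 343.43 × 0.47826 = 164.25 lb·ft.

164.2 lb·ft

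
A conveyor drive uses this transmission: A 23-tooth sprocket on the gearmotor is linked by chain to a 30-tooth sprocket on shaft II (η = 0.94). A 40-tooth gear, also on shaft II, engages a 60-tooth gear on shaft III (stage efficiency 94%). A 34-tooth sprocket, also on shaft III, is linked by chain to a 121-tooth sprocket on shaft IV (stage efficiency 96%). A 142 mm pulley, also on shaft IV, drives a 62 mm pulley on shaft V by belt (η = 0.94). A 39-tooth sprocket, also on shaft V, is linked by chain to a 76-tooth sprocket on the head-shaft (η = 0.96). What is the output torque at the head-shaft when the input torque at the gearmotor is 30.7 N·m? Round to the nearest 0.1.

After the chain (30/23): 30.7 × 1.3043 × 0.94 = 37.641 N·m
After the gear mesh (60/40): 37.641 × 1.5 × 0.94 = 53.074 N·m
After the chain (121/34): 53.074 × 3.5588 × 0.96 = 181.32 N·m
After the belt (62/142): 181.32 × 0.43662 × 0.94 = 74.42 N·m
After the chain (76/39): 74.42 × 1.9487 × 0.96 = 139.22 N·m

139.2 N·m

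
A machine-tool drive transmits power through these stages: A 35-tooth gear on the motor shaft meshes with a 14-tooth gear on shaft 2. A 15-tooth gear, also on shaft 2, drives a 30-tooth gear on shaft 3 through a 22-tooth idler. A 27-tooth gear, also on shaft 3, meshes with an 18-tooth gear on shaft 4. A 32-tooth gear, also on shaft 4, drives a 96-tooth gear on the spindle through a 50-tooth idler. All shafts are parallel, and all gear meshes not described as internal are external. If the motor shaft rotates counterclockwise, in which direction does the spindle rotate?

the motor shaft → shaft 2: external mesh, 1 reversal → CW.
shaft 2 → shaft 3: driver → idler → driven is 2 external meshes, 2 reversals → CW.
shaft 3 → shaft 4: external mesh, 1 reversal → CCW.
shaft 4 → the spindle: driver → idler → driven is 2 external meshes, 2 reversals → CCW.
6 reversals in total — an even number — so the spindle turns the same way as the motor shaft.

counterclockwise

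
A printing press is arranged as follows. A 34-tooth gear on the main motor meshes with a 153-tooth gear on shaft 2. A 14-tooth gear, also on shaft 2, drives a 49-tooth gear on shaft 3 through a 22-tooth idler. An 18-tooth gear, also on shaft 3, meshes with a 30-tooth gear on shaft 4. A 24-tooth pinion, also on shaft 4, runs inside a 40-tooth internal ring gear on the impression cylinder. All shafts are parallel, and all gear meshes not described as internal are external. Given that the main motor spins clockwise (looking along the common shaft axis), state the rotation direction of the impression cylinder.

the main motor → shaft 2: external mesh, 1 reversal → CCW.
shaft 2 → shaft 3: driver → idler → driven is 2 external meshes, 2 reversals → CCW.
shaft 3 → shaft 4: external mesh, 1 reversal → CW.
shaft 4 → the impression cylinder: internal mesh, same direction → CW.
4 reversals in total — an even number — so the impression cylinder turns the same way as the main motor.

clockwise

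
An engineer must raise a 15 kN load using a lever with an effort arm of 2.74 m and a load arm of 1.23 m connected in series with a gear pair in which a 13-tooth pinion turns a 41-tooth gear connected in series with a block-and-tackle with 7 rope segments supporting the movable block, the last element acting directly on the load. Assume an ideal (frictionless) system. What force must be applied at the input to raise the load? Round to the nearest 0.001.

Lever MA = effort arm / load arm = 2.74/1.23 = 2.2276.
Gear pair MA = 41/13 = 3.1538.
Block-and-tackle MA = number of supporting rope parts = 7.
Combined ideal MA = 2.2276 × 3.1538 × 7 = 49.179.
Effort = load / MA = 15 / 49.179 = 0.30501 kN.

0.305 kN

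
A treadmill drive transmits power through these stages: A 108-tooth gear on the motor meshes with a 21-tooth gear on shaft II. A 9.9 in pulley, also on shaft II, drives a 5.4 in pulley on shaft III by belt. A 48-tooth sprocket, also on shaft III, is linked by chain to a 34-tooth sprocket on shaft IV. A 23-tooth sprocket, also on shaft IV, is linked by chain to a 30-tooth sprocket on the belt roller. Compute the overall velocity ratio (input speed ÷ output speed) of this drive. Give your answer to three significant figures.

Each stage contributes driven/driver: gear mesh 21/108 = 0.19444, belt 5.4/9.9 = 0.54545, chain 34/48 = 0.70833, chain 30/23 = 1.3043.
Overall: 0.19444 × 0.54545 × 0.70833 × 1.3043 = 0.097991.

0.0980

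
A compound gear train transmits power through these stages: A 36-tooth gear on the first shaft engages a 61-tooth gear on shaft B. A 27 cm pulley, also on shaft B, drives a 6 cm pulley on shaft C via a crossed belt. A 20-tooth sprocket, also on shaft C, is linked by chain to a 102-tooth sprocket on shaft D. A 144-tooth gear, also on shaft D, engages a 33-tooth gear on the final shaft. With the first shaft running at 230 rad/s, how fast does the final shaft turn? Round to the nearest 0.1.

Gear mesh: ratio = 61/36 = 1.6944, so shaft B turns at 230 / 1.6944 = 135.74 rad/s.
Belt: ratio = 6/27 = 0.22222, so shaft C turns at 135.74 / 0.22222 = 610.82 rad/s.
Chain: ratio = 102/20 = 5.1, so shaft D turns at 610.82 / 5.1 = 119.77 rad/s.
Gear mesh: ratio = 33/144 = 0.22917, so the final shaft turns at 119.77 / 0.22917 = 522.63 rad/s.

522.6 rad/s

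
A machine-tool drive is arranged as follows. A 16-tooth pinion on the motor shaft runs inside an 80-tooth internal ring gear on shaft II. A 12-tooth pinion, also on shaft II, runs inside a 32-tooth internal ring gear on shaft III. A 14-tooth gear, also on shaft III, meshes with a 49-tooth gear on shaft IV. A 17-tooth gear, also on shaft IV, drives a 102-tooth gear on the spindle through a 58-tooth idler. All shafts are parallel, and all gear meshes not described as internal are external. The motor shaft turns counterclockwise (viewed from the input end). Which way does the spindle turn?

the motor shaft → shaft II: internal mesh, same direction → CCW.
shaft II → shaft III: internal mesh, same direction → CCW.
shaft III → shaft IV: external mesh, 1 reversal → CW.
shaft IV → the spindle: driver → idler → driven is 2 external meshes, 2 reversals → CW.
3 reversals in total — an odd number — so the spindle turns opposite to the motor shaft.

clockwise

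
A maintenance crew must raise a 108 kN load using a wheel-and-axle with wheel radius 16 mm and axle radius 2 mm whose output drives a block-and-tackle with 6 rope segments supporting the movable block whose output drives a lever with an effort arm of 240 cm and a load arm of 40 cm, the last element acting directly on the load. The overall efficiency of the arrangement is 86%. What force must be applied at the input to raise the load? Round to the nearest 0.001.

Wheel-and-axle MA = R/r = 16/2 = 8.
Block-and-tackle MA = number of supporting rope parts = 6.
Lever MA = effort arm / load arm = 240/40 = 6.
Combined ideal MA = 8 × 6 × 6 = 288.
Actual MA = 288 × 0.86 = 247.68.
Effort = load / actual MA = 108 / 247.68 = 0.43605 kN.

0.436 kN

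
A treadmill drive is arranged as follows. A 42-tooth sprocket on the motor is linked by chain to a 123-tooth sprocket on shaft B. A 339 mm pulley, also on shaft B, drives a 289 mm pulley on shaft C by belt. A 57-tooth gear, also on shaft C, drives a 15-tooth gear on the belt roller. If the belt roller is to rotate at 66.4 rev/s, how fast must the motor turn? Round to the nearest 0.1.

Overall ratio R = 2.9286 × 0.85251 × 0.26316 = 0.65701.
Required input speed = output speed × R = 66.4 × 0.65701 = 43.625 rev/s.

43.6 rev/s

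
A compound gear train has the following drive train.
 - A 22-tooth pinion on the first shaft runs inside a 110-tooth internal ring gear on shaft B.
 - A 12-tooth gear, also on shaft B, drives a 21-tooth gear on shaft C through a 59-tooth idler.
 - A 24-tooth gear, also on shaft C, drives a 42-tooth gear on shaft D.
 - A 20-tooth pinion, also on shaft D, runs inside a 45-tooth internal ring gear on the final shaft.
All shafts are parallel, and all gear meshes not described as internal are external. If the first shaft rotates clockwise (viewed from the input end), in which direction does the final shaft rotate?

the first shaft → shaft B: internal mesh, same direction → CW.
shaft B → shaft C: driver → idler → driven is 2 external meshes, 2 reversals → CW.
shaft C → shaft D: external mesh, 1 reversal → CCW.
shaft D → the final shaft: internal mesh, same direction → CCW.
3 reversals in total — an odd number — so the final shaft turns opposite to the first shaft.

anticlockwise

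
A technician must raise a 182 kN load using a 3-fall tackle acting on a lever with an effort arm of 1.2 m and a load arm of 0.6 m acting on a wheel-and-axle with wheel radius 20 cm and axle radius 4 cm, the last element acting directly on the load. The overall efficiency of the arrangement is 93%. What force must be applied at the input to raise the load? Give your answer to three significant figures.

6.52 kN

Block-and-tackle MA = number of supporting rope parts = 3.
Lever MA = effort arm / load arm = 1.2/0.6 = 2.
Wheel-and-axle MA = R/r = 20/4 = 5.
Combined ideal MA = 3 × 2 × 5 = 30.
Actual MA = 30 × 0.93 = 27.9.
Effort = load / actual MA = 182 / 27.9 = 6.5233 kN.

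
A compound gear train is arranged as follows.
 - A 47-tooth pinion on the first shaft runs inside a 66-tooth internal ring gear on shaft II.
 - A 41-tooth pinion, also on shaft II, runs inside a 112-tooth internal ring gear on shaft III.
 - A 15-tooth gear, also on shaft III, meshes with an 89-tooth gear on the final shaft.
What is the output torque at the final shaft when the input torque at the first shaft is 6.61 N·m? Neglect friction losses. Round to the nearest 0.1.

150.4 N·m

internal gear 66/47 = 1.4043 → τ = 6.61·1.4043 = 9.2821 N·m
internal gear 112/41 = 2.7317 → τ = 9.2821·2.7317 = 25.356 N·m
gear mesh 89/15 = 5.9333 → τ = 25.356·5.9333 = 150.45 N·m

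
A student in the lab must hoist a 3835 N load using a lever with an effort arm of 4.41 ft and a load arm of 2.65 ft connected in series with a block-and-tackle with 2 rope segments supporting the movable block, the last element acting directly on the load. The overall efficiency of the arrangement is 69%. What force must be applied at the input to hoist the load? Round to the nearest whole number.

1670 N

Lever MA = effort arm / load arm = 4.41/2.65 = 1.6642.
Block-and-tackle MA = number of supporting rope parts = 2.
Combined ideal MA = 1.6642 × 2 = 3.3283.
Actual MA = 3.3283 × 0.69 = 2.2965.
Effort = load / actual MA = 3835 / 2.2965 = 1669.9 N.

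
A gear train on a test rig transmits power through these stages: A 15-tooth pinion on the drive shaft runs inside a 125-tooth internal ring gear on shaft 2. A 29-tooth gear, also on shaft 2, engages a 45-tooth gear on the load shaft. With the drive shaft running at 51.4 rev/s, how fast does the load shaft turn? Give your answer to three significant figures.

3.97 rev/s

Internal gear: ratio = 125/15 = 8.3333, so shaft 2 turns at 51.4 / 8.3333 = 6.168 rev/s.
Gear mesh: ratio = 45/29 = 1.5517, so the load shaft turns at 6.168 / 1.5517 = 3.9749 rev/s.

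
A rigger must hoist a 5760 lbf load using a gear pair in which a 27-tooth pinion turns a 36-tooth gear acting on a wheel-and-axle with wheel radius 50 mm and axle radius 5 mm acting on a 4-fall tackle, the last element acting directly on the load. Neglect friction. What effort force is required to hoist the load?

Gear pair MA = 36/27 = 1.3333.
Wheel-and-axle MA = R/r = 50/5 = 10.
Block-and-tackle MA = number of supporting rope parts = 4.
Combined ideal MA = 1.3333 × 10 × 4 = 53.333.
Effort = load / MA = 5760 / 53.333 = 108 lbf.

108 lbf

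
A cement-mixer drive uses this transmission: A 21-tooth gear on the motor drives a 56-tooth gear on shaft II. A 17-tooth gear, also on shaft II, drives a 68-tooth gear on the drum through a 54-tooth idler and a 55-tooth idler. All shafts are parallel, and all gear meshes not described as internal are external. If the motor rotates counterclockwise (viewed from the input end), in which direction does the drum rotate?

counterclockwise

the motor → shaft II: external mesh, 1 reversal → CW.
shaft II → the drum: driver → idler → idler → driven is 3 external meshes, 3 reversals → CCW.
4 reversals in total — an even number — so the drum turns the same way as the motor.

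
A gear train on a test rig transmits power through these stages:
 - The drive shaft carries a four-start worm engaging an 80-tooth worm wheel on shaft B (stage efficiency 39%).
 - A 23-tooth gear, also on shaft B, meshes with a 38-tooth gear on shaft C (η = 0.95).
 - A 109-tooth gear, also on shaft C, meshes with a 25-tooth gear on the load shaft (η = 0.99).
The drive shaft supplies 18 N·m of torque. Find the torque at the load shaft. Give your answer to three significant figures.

worm 80/4 = 20 → τ = 18·20·0.39 = 140.4 N·m
gear mesh 38/23 = 1.6522 → τ = 140.4·1.6522·0.95 = 220.37 N·m
gear mesh 25/109 = 0.22936 → τ = 220.37·0.22936·0.99 = 50.037 N·m

50.0 N·m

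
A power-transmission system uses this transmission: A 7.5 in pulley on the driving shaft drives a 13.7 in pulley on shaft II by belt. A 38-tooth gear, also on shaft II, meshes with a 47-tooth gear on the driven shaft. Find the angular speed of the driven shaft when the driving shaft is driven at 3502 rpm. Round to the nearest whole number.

1550 rpm

the driving shaft → shaft II (belt, 13.7/7.5): 3502 ÷ 1.8267 = 1917.2 rpm
shaft II → the driven shaft (gear mesh, 47/38): 1917.2 ÷ 1.2368 = 1550 rpm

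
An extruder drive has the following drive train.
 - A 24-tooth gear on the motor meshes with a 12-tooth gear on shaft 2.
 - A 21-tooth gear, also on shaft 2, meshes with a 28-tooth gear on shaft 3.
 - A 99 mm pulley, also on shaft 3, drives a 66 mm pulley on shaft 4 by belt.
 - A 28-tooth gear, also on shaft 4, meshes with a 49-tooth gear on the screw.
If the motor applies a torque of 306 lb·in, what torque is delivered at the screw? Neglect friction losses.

238 lb·in

After the gear mesh (12/24): 306 × 0.5 = 153 lb·in
After the gear mesh (28/21): 153 × 1.3333 = 204 lb·in
After the belt (66/99): 204 × 0.66667 = 136 lb·in
After the gear mesh (49/28): 136 × 1.75 = 238 lb·in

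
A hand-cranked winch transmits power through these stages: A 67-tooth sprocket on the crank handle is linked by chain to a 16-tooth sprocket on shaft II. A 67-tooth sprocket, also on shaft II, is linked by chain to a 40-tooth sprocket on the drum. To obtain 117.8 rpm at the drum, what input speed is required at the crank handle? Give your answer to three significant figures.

Overall ratio R = 0.23881 × 0.59701 = 0.14257.
Required input speed = output speed × R = 117.8 × 0.14257 = 16.795 rpm.

16.8 rpm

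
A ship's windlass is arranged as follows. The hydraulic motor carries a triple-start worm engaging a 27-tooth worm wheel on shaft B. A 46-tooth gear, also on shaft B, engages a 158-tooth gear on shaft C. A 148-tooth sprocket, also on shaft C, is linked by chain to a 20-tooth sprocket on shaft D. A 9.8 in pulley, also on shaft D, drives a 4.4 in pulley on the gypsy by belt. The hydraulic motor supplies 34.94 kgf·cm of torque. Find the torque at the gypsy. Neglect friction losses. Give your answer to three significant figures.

After the worm (27/3): 34.94 × 9 = 314.46 kgf·cm
After the gear mesh (158/46): 314.46 × 3.4348 = 1080.1 kgf·cm
After the chain (20/148): 1080.1 × 0.13514 = 145.96 kgf·cm
After the belt (4.4/9.8): 145.96 × 0.44898 = 65.533 kgf·cm

65.5 kgf·cm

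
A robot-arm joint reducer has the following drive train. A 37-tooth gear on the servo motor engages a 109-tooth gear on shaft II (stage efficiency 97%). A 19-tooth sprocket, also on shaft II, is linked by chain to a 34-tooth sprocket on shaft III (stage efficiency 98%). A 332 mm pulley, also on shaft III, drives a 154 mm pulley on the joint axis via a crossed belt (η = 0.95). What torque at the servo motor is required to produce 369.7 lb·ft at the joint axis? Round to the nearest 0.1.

167.4 lb·ft

Overall ratio R = 2.9459 × 1.7895 × 0.46386 = 2.4453; overall efficiency η = 0.97 × 0.98 × 0.95 = 0.9031.
Input torque = output torque / (R × η) = 369.7 / (2.4453 × 0.9031) = 167.42 lb·ft.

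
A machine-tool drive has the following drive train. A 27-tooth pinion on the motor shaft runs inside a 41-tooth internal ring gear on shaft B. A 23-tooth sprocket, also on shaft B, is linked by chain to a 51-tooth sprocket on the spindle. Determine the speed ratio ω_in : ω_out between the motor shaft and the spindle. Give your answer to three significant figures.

Each stage contributes driven/driver: internal gear 41/27 = 1.5185, chain 51/23 = 2.2174.
Overall: 1.5185 × 2.2174 = 3.3671.

3.37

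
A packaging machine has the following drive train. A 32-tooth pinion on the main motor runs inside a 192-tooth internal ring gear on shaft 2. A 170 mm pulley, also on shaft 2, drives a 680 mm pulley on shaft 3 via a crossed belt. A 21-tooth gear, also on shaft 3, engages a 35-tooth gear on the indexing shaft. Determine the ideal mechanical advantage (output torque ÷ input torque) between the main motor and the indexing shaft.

40

Each stage contributes driven/driver: internal gear 192/32 = 6, belt 680/170 = 4, gear mesh 35/21 = 1.6667.
Overall: 6 × 4 × 1.6667 = 40.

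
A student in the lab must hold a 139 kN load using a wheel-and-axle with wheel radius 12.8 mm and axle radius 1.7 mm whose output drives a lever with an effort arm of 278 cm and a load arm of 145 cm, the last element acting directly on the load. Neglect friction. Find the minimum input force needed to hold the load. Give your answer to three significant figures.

Wheel-and-axle MA = R/r = 12.8/1.7 = 7.5294.
Lever MA = effort arm / load arm = 278/145 = 1.9172.
Combined ideal MA = 7.5294 × 1.9172 = 14.436.
Effort = load / MA = 139 / 14.436 = 9.6289 kN.

9.63 kN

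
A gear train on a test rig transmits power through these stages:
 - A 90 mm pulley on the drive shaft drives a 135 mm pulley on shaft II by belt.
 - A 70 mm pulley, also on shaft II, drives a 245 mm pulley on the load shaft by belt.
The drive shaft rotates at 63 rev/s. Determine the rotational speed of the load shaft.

12 rev/s

the drive shaft → shaft II (belt, 135/90): 63 ÷ 1.5 = 42 rev/s
shaft II → the load shaft (belt, 245/70): 42 ÷ 3.5 = 12 rev/s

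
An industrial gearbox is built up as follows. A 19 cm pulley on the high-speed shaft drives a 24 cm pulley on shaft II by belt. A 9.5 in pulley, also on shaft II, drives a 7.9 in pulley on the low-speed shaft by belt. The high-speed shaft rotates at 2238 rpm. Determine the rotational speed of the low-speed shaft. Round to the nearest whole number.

belt 24/19 = 1.2632 → 2238/1.2632 = 1771.8 rpm
belt 7.9/9.5 = 0.83158 → 1771.8/0.83158 = 2130.6 rpm

2131 rpm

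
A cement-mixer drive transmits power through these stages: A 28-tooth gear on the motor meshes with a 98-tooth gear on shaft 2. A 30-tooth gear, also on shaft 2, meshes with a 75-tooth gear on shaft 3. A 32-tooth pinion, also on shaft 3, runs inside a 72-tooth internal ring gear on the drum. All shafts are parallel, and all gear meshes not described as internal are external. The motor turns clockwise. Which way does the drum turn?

clockwise

the motor → shaft 2: external mesh, 1 reversal → CCW.
shaft 2 → shaft 3: external mesh, 1 reversal → CW.
shaft 3 → the drum: internal mesh, same direction → CW.
2 reversals in total — an even number — so the drum turns the same way as the motor.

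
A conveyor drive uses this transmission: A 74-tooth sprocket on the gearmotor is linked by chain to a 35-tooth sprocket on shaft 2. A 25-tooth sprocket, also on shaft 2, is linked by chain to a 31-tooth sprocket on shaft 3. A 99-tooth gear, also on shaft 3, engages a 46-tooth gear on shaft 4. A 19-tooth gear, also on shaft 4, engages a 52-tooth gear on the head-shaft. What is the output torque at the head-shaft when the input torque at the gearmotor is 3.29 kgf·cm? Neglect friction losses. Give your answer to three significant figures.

2.45 kgf·cm

chain 35/74 = 0.47297 → τ = 3.29·0.47297 = 1.5561 kgf·cm
chain 31/25 = 1.24 → τ = 1.5561·1.24 = 1.9295 kgf·cm
gear mesh 46/99 = 0.46465 → τ = 1.9295·0.46465 = 0.89655 kgf·cm
gear mesh 52/19 = 2.7368 → τ = 0.89655·2.7368 = 2.4537 kgf·cm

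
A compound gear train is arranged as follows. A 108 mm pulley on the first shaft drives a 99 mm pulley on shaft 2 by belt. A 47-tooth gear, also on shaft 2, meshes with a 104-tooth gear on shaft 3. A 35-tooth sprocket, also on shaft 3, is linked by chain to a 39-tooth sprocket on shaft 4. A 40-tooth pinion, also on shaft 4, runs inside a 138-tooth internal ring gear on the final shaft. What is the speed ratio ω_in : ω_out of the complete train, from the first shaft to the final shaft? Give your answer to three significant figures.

Each stage contributes driven/driver: belt 99/108 = 0.91667, gear mesh 104/47 = 2.2128, chain 39/35 = 1.1143, internal gear 138/40 = 3.45.
Overall: 0.91667 × 2.2128 × 1.1143 × 3.45 = 7.7976.

7.80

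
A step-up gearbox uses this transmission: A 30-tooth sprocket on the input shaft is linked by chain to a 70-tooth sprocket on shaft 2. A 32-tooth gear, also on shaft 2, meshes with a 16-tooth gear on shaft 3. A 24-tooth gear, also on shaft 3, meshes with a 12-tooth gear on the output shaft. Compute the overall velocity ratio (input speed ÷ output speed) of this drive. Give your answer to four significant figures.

Each stage contributes driven/driver: chain 70/30 = 2.3333, gear mesh 16/32 = 0.5, gear mesh 12/24 = 0.5.
Overall: 2.3333 × 0.5 × 0.5 = 0.58333.

0.5833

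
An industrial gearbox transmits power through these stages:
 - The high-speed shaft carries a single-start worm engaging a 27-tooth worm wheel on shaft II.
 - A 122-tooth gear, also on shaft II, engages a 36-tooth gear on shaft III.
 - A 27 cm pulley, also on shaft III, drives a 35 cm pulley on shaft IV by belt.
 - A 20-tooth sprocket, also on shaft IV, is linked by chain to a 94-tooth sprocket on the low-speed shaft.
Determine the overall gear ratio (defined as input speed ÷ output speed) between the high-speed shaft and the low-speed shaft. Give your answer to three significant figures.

Each stage contributes driven/driver: worm 27/1 = 27, gear mesh 36/122 = 0.29508, belt 35/27 = 1.2963, chain 94/20 = 4.7.
Overall: 27 × 0.29508 × 1.2963 × 4.7 = 48.541.

48.5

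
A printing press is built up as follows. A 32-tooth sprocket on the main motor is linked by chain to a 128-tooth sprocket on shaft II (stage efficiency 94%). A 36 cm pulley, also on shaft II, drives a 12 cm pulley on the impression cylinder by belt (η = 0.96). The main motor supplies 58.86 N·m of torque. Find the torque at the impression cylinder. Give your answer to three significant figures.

70.8 N·m

Chain: ratio = 128/32 = 4; torque at shaft II = 58.86 × 4 × 0.94 = 221.31 N·m.
Belt: ratio = 12/36 = 0.33333; torque at the impression cylinder = 221.31 × 0.33333 × 0.96 = 70.82 N·m.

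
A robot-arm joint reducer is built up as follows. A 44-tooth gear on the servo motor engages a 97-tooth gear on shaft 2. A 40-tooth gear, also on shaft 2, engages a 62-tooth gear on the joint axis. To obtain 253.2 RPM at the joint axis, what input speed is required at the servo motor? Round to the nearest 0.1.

865.2 RPM

Overall ratio R = 2.2045 × 1.55 = 3.417.
Required input speed = output speed × R = 253.2 × 3.417 = 865.2 RPM.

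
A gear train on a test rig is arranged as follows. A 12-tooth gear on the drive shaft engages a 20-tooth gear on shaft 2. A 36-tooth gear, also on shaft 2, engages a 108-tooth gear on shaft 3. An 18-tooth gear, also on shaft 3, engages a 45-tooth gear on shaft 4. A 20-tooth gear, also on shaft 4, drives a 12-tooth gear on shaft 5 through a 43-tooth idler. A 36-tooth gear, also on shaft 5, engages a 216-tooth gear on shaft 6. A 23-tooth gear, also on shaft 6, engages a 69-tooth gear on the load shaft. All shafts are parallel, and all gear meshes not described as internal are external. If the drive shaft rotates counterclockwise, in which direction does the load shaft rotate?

clockwise

the drive shaft → shaft 2: external mesh, 1 reversal → CW.
shaft 2 → shaft 3: external mesh, 1 reversal → CCW.
shaft 3 → shaft 4: external mesh, 1 reversal → CW.
shaft 4 → shaft 5: driver → idler → driven is 2 external meshes, 2 reversals → CW.
shaft 5 → shaft 6: external mesh, 1 reversal → CCW.
shaft 6 → the load shaft: external mesh, 1 reversal → CW.
7 reversals in total — an odd number — so the load shaft turns opposite to the drive shaft.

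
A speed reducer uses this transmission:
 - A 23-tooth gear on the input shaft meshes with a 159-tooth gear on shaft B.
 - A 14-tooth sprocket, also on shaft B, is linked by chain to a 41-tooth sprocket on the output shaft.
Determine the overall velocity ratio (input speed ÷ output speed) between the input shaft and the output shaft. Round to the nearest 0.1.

Each stage contributes driven/driver: gear mesh 159/23 = 6.913, chain 41/14 = 2.9286.
Overall: 6.913 × 2.9286 = 20.245.

20.2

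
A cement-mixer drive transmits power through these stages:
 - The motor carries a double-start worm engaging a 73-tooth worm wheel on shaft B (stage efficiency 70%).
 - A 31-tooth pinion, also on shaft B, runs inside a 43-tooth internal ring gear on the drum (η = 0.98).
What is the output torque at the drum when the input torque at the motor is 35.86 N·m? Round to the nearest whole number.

Worm: ratio = 73/2 = 36.5; torque at shaft B = 35.86 × 36.5 × 0.70 = 916.22 N·m.
Internal gear: ratio = 43/31 = 1.3871; torque at the drum = 916.22 × 1.3871 × 0.98 = 1245.5 N·m.

1245 N·m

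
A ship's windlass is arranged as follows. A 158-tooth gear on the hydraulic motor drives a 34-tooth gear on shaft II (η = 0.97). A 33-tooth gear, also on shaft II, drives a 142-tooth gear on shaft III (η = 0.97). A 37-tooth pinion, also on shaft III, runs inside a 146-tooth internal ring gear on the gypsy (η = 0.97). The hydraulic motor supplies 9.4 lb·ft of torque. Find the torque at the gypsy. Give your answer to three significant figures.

After the gear mesh (34/158): 9.4 × 0.21519 × 0.97 = 1.9621 lb·ft
After the gear mesh (142/33): 1.9621 × 4.303 × 0.97 = 8.1897 lb·ft
After the internal gear (146/37): 8.1897 × 3.9459 × 0.97 = 31.347 lb·ft

31.3 lb·ft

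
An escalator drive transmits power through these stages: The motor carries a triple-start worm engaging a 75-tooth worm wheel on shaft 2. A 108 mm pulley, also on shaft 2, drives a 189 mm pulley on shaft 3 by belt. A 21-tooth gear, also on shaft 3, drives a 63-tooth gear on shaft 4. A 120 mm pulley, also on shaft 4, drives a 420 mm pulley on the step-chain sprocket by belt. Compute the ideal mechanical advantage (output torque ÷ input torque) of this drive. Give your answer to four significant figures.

Each stage contributes driven/driver: worm 75/3 = 25, belt 189/108 = 1.75, gear mesh 63/21 = 3, belt 420/120 = 3.5.
Overall: 25 × 1.75 × 3 × 3.5 = 459.38.

459.4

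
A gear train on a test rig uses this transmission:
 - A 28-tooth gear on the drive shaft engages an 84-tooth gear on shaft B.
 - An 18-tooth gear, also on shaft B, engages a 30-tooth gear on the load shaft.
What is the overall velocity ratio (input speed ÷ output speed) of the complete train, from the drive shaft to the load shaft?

5

Each stage contributes driven/driver: gear mesh 84/28 = 3, gear mesh 30/18 = 1.6667.
Overall: 3 × 1.6667 = 5.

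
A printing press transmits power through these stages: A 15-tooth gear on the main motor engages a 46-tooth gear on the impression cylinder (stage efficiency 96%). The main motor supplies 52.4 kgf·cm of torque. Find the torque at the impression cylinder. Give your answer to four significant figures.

154.3 kgf·cm

gear mesh 46/15 = 3.0667 → τ = 52.4·3.0667·0.96 = 154.27 kgf·cm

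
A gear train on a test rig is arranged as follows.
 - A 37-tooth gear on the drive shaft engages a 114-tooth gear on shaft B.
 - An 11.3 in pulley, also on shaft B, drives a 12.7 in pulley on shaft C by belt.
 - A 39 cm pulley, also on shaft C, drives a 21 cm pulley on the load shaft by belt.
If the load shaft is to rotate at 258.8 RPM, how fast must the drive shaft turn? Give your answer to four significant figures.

Overall ratio R = 3.0811 × 1.1239 × 0.53846 = 1.8646.
Required input speed = output speed × R = 258.8 × 1.8646 = 482.56 RPM.

482.6 RPM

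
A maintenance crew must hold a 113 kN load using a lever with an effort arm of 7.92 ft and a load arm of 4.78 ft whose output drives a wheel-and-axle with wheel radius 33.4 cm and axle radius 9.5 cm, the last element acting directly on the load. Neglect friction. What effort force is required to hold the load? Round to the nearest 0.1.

19.4 kN

Lever MA = effort arm / load arm = 7.92/4.78 = 1.6569.
Wheel-and-axle MA = R/r = 33.4/9.5 = 3.5158.
Combined ideal MA = 1.6569 × 3.5158 = 5.8253.
Effort = load / MA = 113 / 5.8253 = 19.398 kN.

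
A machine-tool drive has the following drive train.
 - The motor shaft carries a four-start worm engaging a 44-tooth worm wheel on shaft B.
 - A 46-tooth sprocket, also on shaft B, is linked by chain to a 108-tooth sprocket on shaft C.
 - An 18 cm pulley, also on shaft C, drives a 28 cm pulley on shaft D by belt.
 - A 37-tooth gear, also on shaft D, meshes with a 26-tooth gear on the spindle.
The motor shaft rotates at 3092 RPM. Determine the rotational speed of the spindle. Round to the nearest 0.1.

the motor shaft → shaft B (worm, 44/4): 3092 ÷ 11 = 281.09 RPM
shaft B → shaft C (chain, 108/46): 281.09 ÷ 2.3478 = 119.72 RPM
shaft C → shaft D (belt, 28/18): 119.72 ÷ 1.5556 = 76.965 RPM
shaft D → the spindle (gear mesh, 26/37): 76.965 ÷ 0.7027 = 109.53 RPM

109.5 RPM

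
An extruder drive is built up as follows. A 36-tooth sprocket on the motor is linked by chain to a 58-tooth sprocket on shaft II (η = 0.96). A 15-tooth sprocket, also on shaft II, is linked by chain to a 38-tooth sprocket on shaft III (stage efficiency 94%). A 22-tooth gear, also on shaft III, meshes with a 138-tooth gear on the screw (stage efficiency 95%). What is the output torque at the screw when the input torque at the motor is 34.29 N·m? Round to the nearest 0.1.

752.6 N·m

chain 58/36 = 1.6111 → τ = 34.29·1.6111·0.96 = 53.035 N·m
chain 38/15 = 2.5333 → τ = 53.035·2.5333·0.94 = 126.29 N·m
gear mesh 138/22 = 6.2727 → τ = 126.29·6.2727·0.95 = 752.6 N·m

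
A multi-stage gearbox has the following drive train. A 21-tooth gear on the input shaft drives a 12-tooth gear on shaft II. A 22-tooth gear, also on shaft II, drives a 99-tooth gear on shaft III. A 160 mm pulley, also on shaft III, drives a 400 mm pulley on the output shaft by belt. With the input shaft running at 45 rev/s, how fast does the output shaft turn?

7 rev/s

the input shaft → shaft II (gear mesh, 12/21): 45 ÷ 0.57143 = 78.75 rev/s
shaft II → shaft III (gear mesh, 99/22): 78.75 ÷ 4.5 = 17.5 rev/s
shaft III → the output shaft (belt, 400/160): 17.5 ÷ 2.5 = 7 rev/s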